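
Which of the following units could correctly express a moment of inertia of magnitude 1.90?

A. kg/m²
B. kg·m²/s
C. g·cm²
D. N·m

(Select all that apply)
C

moment of inertia has SI base units: kg * m^2

Checking each option against kg * m^2:
  A. kg/m²: ✗ does not match
  B. kg·m²/s: ✗ does not match
  C. g·cm²: ✓ matches
  D. N·m: ✗ does not match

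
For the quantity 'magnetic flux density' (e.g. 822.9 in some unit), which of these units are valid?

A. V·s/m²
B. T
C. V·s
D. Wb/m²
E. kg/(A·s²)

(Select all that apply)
A, B, D, E

magnetic flux density has SI base units: kg / (A * s^2)

Checking each option against kg / (A * s^2):
  A. V·s/m²: ✓ matches
  B. T: ✓ matches
  C. V·s: ✗ does not match
  D. Wb/m²: ✓ matches
  E. kg/(A·s²): ✓ matches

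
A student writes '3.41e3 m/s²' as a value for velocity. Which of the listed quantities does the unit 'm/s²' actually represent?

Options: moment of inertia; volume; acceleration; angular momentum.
acceleration

velocity should have units dimensionally equivalent to m / s (e.g. m/s).
The given unit 'm/s²' reduces to m / s^2. Of the listed options, that is the dimensionality of acceleration.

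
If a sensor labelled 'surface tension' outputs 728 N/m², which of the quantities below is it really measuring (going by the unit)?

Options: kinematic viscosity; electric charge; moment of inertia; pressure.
pressure

surface tension should have units dimensionally equivalent to kg / s^2 (e.g. N/m).
The given unit 'N/m²' reduces to kg / (m * s^2). Of the listed options, that is the dimensionality of pressure.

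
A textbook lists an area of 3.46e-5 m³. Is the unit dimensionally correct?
No

area has SI base units: m^2
m³ does NOT reduce to m^2; a valid unit for area would be e.g. m².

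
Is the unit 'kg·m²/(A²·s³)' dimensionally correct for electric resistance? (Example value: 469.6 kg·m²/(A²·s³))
Yes

electric resistance has SI base units: kg * m^2 / (A^2 * s^3)
kg·m²/(A²·s³) reduces to the same SI base units, so it is a valid unit for electric resistance.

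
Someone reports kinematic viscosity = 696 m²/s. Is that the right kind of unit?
Yes

kinematic viscosity has SI base units: m^2 / s
m²/s reduces to the same SI base units, so it is a valid unit for kinematic viscosity.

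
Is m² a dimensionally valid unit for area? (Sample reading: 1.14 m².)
Yes

area has SI base units: m^2
m² reduces to the same SI base units, so it is a valid unit for area.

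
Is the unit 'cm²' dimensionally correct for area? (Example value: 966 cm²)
Yes

area has SI base units: m^2
cm² reduces to the same SI base units, so it is a valid unit for area.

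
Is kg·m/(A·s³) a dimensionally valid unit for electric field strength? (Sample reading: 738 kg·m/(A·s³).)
Yes

electric field strength has SI base units: kg * m / (A * s^3)
kg·m/(A·s³) reduces to the same SI base units, so it is a valid unit for electric field strength.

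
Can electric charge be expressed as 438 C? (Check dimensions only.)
Yes

electric charge has SI base units: A * s
C reduces to the same SI base units, so it is a valid unit for electric charge.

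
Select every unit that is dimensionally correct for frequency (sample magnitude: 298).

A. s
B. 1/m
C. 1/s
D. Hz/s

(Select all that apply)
C

frequency has SI base units: 1 / s

Checking each option against 1 / s:
  A. s: ✗ does not match
  B. 1/m: ✗ does not match
  C. 1/s: ✓ matches
  D. Hz/s: ✗ does not match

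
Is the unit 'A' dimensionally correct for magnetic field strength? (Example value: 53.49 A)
No

magnetic field strength has SI base units: A / m
A does NOT reduce to A / m; a valid unit for magnetic field strength would be e.g. A/m.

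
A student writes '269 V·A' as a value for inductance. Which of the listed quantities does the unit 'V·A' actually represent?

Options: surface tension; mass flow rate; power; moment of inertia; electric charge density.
power

inductance should have units dimensionally equivalent to kg * m^2 / (A^2 * s^2) (e.g. H).
The given unit 'V·A' reduces to kg * m^2 / s^3. Of the listed options, that is the dimensionality of power.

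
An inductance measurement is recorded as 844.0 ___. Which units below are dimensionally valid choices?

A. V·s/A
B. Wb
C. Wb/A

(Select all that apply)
A, C

inductance has SI base units: kg * m^2 / (A^2 * s^2)

Checking each option against kg * m^2 / (A^2 * s^2):
  A. V·s/A: ✓ matches
  B. Wb: ✗ does not match
  C. Wb/A: ✓ matches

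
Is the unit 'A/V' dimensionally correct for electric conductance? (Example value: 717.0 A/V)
Yes

electric conductance has SI base units: A^2 * s^3 / (kg * m^2)
A/V reduces to the same SI base units, so it is a valid unit for electric conductance.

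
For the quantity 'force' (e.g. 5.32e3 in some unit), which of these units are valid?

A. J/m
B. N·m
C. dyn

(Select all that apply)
A, C

force has SI base units: kg * m / s^2

Checking each option against kg * m / s^2:
  A. J/m: ✓ matches
  B. N·m: ✗ does not match
  C. dyn: ✓ matches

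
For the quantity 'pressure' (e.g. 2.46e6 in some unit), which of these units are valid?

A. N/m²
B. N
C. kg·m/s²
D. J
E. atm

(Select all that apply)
A, E

pressure has SI base units: kg / (m * s^2)

Checking each option against kg / (m * s^2):
  A. N/m²: ✓ matches
  B. N: ✗ does not match
  C. kg·m/s²: ✗ does not match
  D. J: ✗ does not match
  E. atm: ✓ matches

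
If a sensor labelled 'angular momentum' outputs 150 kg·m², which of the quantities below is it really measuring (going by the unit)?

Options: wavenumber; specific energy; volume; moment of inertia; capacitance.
moment of inertia

angular momentum should have units dimensionally equivalent to kg * m^2 / s (e.g. kg·m²/s).
The given unit 'kg·m²' reduces to kg * m^2. Of the listed options, that is the dimensionality of moment of inertia.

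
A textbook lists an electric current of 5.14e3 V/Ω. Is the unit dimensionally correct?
Yes

electric current has SI base units: A
V/Ω reduces to the same SI base units, so it is a valid unit for electric current.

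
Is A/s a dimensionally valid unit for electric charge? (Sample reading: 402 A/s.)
No

electric charge has SI base units: A * s
A/s does NOT reduce to A * s; a valid unit for electric charge would be e.g. C.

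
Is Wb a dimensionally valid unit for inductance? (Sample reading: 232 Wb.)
No

inductance has SI base units: kg * m^2 / (A^2 * s^2)
Wb does NOT reduce to kg * m^2 / (A^2 * s^2); a valid unit for inductance would be e.g. H.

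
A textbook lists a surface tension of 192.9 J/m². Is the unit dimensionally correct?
Yes

surface tension has SI base units: kg / s^2
J/m² reduces to the same SI base units, so it is a valid unit for surface tension.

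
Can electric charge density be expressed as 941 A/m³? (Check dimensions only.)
No

electric charge density has SI base units: A * s / m^3
A/m³ does NOT reduce to A * s / m^3; a valid unit for electric charge density would be e.g. C/m³.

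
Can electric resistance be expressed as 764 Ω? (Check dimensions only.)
Yes

electric resistance has SI base units: kg * m^2 / (A^2 * s^3)
Ω reduces to the same SI base units, so it is a valid unit for electric resistance.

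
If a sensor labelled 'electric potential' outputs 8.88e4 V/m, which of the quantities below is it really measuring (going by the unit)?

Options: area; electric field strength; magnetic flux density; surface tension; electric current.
electric field strength

electric potential should have units dimensionally equivalent to kg * m^2 / (A * s^3) (e.g. V).
The given unit 'V/m' reduces to kg * m / (A * s^3). Of the listed options, that is the dimensionality of electric field strength.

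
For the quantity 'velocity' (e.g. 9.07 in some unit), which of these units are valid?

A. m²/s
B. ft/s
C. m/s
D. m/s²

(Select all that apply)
B, C

velocity has SI base units: m / s

Checking each option against m / s:
  A. m²/s: ✗ does not match
  B. ft/s: ✓ matches
  C. m/s: ✓ matches
  D. m/s²: ✗ does not match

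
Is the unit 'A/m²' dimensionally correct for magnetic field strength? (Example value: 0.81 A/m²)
No

magnetic field strength has SI base units: A / m
A/m² does NOT reduce to A / m; a valid unit for magnetic field strength would be e.g. A/m.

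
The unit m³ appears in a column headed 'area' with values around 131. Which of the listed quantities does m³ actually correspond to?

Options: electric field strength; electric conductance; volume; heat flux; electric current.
volume

area should have units dimensionally equivalent to m^2 (e.g. m²).
The given unit 'm³' reduces to m^3. Of the listed options, that is the dimensionality of volume.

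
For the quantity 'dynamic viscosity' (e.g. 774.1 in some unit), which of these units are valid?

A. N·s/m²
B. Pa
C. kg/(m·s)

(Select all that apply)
A, C

dynamic viscosity has SI base units: kg / (m * s)

Checking each option against kg / (m * s):
  A. N·s/m²: ✓ matches
  B. Pa: ✗ does not match
  C. kg/(m·s): ✓ matches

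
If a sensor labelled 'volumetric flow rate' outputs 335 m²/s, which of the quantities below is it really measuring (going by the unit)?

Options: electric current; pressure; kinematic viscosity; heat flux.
kinematic viscosity

volumetric flow rate should have units dimensionally equivalent to m^3 / s (e.g. m³/s).
The given unit 'm²/s' reduces to m^2 / s. Of the listed options, that is the dimensionality of kinematic viscosity.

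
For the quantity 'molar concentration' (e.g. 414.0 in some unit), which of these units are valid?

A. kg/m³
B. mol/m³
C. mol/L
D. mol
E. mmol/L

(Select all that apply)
B, C, E

molar concentration has SI base units: mol / m^3

Checking each option against mol / m^3:
  A. kg/m³: ✗ does not match
  B. mol/m³: ✓ matches
  C. mol/L: ✓ matches
  D. mol: ✗ does not match
  E. mmol/L: ✓ matches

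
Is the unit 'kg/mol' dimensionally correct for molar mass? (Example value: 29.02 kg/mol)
Yes

molar mass has SI base units: kg / mol
kg/mol reduces to the same SI base units, so it is a valid unit for molar mass.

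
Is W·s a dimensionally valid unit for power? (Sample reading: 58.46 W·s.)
No

power has SI base units: kg * m^2 / s^3
W·s does NOT reduce to kg * m^2 / s^3; a valid unit for power would be e.g. W.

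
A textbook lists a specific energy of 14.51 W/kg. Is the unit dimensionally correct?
No

specific energy has SI base units: m^2 / s^2
W/kg does NOT reduce to m^2 / s^2; a valid unit for specific energy would be e.g. J/kg.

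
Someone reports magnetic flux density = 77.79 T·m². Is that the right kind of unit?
No

magnetic flux density has SI base units: kg / (A * s^2)
T·m² does NOT reduce to kg / (A * s^2); a valid unit for magnetic flux density would be e.g. T.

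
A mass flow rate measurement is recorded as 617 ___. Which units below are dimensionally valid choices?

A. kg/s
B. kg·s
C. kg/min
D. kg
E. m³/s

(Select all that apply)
A, C

mass flow rate has SI base units: kg / s

Checking each option against kg / s:
  A. kg/s: ✓ matches
  B. kg·s: ✗ does not match
  C. kg/min: ✓ matches
  D. kg: ✗ does not match
  E. m³/s: ✗ does not match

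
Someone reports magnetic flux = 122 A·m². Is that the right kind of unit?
No

magnetic flux has SI base units: kg * m^2 / (A * s^2)
A·m² does NOT reduce to kg * m^2 / (A * s^2); a valid unit for magnetic flux would be e.g. Wb.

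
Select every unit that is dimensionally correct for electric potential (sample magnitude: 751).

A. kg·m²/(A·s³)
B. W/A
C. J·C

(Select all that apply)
A, B

electric potential has SI base units: kg * m^2 / (A * s^3)

Checking each option against kg * m^2 / (A * s^3):
  A. kg·m²/(A·s³): ✓ matches
  B. W/A: ✓ matches
  C. J·C: ✗ does not match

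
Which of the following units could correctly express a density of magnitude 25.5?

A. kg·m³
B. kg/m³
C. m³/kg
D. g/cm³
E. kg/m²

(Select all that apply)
B, D

density has SI base units: kg / m^3

Checking each option against kg / m^3:
  A. kg·m³: ✗ does not match
  B. kg/m³: ✓ matches
  C. m³/kg: ✗ does not match
  D. g/cm³: ✓ matches
  E. kg/m²: ✗ does not match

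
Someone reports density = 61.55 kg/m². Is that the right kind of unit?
No

density has SI base units: kg / m^3
kg/m² does NOT reduce to kg / m^3; a valid unit for density would be e.g. kg/m³.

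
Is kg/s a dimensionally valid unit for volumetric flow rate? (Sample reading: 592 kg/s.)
No

volumetric flow rate has SI base units: m^3 / s
kg/s does NOT reduce to m^3 / s; a valid unit for volumetric flow rate would be e.g. m³/s.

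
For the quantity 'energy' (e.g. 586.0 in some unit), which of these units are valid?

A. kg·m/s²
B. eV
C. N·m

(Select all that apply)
B, C

energy has SI base units: kg * m^2 / s^2

Checking each option against kg * m^2 / s^2:
  A. kg·m/s²: ✗ does not match
  B. eV: ✓ matches
  C. N·m: ✓ matches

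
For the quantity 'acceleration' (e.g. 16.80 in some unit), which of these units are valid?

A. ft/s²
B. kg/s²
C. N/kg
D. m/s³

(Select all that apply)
A, C

acceleration has SI base units: m / s^2

Checking each option against m / s^2:
  A. ft/s²: ✓ matches
  B. kg/s²: ✗ does not match
  C. N/kg: ✓ matches
  D. m/s³: ✗ does not match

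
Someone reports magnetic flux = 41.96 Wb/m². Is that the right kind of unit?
No

magnetic flux has SI base units: kg * m^2 / (A * s^2)
Wb/m² does NOT reduce to kg * m^2 / (A * s^2); a valid unit for magnetic flux would be e.g. Wb.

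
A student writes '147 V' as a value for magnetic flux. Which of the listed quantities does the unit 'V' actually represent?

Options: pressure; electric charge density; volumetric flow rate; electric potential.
electric potential

magnetic flux should have units dimensionally equivalent to kg * m^2 / (A * s^2) (e.g. Wb).
The given unit 'V' reduces to kg * m^2 / (A * s^3). Of the listed options, that is the dimensionality of electric potential.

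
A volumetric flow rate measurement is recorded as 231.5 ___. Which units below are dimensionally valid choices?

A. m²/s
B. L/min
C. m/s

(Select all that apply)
B

volumetric flow rate has SI base units: m^3 / s

Checking each option against m^3 / s:
  A. m²/s: ✗ does not match
  B. L/min: ✓ matches
  C. m/s: ✗ does not match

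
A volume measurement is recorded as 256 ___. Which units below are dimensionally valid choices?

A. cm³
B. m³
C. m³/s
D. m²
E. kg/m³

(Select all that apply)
A, B

volume has SI base units: m^3

Checking each option against m^3:
  A. cm³: ✓ matches
  B. m³: ✓ matches
  C. m³/s: ✗ does not match
  D. m²: ✗ does not match
  E. kg/m³: ✗ does not match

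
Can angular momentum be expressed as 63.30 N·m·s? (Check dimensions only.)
Yes

angular momentum has SI base units: kg * m^2 / s
N·m·s reduces to the same SI base units, so it is a valid unit for angular momentum.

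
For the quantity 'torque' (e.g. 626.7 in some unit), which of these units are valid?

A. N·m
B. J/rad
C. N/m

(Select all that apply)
A, B

torque has SI base units: kg * m^2 / s^2

Checking each option against kg * m^2 / s^2:
  A. N·m: ✓ matches
  B. J/rad: ✓ matches
  C. N/m: ✗ does not match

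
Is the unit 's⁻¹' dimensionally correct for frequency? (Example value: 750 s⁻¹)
Yes

frequency has SI base units: 1 / s
s⁻¹ reduces to the same SI base units, so it is a valid unit for frequency.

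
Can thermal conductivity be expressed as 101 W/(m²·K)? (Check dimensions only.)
No

thermal conductivity has SI base units: kg * m / (s^3 * K)
W/(m²·K) does NOT reduce to kg * m / (s^3 * K); a valid unit for thermal conductivity would be e.g. W/(m·K).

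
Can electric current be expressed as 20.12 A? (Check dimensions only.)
Yes

electric current has SI base units: A
A reduces to the same SI base units, so it is a valid unit for electric current.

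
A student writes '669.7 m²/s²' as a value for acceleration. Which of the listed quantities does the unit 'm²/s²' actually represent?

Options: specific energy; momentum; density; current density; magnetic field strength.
specific energy

acceleration should have units dimensionally equivalent to m / s^2 (e.g. m/s²).
The given unit 'm²/s²' reduces to m^2 / s^2. Of the listed options, that is the dimensionality of specific energy.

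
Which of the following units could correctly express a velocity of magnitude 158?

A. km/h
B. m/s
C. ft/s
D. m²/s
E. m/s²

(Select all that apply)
A, B, C

velocity has SI base units: m / s

Checking each option against m / s:
  A. km/h: ✓ matches
  B. m/s: ✓ matches
  C. ft/s: ✓ matches
  D. m²/s: ✗ does not match
  E. m/s²: ✗ does not match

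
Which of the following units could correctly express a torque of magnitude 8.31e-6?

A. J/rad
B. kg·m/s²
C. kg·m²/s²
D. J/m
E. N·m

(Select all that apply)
A, C, E

torque has SI base units: kg * m^2 / s^2

Checking each option against kg * m^2 / s^2:
  A. J/rad: ✓ matches
  B. kg·m/s²: ✗ does not match
  C. kg·m²/s²: ✓ matches
  D. J/m: ✗ does not match
  E. N·m: ✓ matches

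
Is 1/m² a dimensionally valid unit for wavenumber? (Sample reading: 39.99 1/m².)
No

wavenumber has SI base units: 1 / m
1/m² does NOT reduce to 1 / m; a valid unit for wavenumber would be e.g. 1/m.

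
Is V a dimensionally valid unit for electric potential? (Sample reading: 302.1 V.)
Yes

electric potential has SI base units: kg * m^2 / (A * s^3)
V reduces to the same SI base units, so it is a valid unit for electric potential.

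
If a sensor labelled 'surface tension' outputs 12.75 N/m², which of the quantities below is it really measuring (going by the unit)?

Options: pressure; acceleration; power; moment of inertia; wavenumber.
pressure

surface tension should have units dimensionally equivalent to kg / s^2 (e.g. N/m).
The given unit 'N/m²' reduces to kg / (m * s^2). Of the listed options, that is the dimensionality of pressure.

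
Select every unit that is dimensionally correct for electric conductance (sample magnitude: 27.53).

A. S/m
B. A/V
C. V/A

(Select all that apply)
B

electric conductance has SI base units: A^2 * s^3 / (kg * m^2)

Checking each option against A^2 * s^3 / (kg * m^2):
  A. S/m: ✗ does not match
  B. A/V: ✓ matches
  C. V/A: ✗ does not match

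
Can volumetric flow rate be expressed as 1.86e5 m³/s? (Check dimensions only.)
Yes

volumetric flow rate has SI base units: m^3 / s
m³/s reduces to the same SI base units, so it is a valid unit for volumetric flow rate.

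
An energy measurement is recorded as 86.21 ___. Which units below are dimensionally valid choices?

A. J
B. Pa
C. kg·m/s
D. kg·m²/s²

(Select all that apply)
A, D

energy has SI base units: kg * m^2 / s^2

Checking each option against kg * m^2 / s^2:
  A. J: ✓ matches
  B. Pa: ✗ does not match
  C. kg·m/s: ✗ does not match
  D. kg·m²/s²: ✓ matches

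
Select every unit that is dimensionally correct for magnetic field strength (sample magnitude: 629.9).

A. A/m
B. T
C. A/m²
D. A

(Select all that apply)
A

magnetic field strength has SI base units: A / m

Checking each option against A / m:
  A. A/m: ✓ matches
  B. T: ✗ does not match
  C. A/m²: ✗ does not match
  D. A: ✗ does not match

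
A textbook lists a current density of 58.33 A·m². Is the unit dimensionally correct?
No

current density has SI base units: A / m^2
A·m² does NOT reduce to A / m^2; a valid unit for current density would be e.g. A/m².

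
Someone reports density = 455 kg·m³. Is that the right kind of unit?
No

density has SI base units: kg / m^3
kg·m³ does NOT reduce to kg / m^3; a valid unit for density would be e.g. kg/m³.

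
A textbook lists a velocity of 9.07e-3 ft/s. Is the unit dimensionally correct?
Yes

velocity has SI base units: m / s
ft/s reduces to the same SI base units, so it is a valid unit for velocity.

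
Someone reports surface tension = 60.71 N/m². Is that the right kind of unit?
No

surface tension has SI base units: kg / s^2
N/m² does NOT reduce to kg / s^2; a valid unit for surface tension would be e.g. N/m.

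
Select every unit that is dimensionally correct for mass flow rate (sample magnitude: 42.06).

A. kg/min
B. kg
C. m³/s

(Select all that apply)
A

mass flow rate has SI base units: kg / s

Checking each option against kg / s:
  A. kg/min: ✓ matches
  B. kg: ✗ does not match
  C. m³/s: ✗ does not match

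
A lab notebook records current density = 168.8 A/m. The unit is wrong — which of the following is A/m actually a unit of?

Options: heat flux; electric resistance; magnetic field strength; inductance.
magnetic field strength

current density should have units dimensionally equivalent to A / m^2 (e.g. A/m²).
The given unit 'A/m' reduces to A / m. Of the listed options, that is the dimensionality of magnetic field strength.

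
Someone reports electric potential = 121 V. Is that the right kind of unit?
Yes

electric potential has SI base units: kg * m^2 / (A * s^3)
V reduces to the same SI base units, so it is a valid unit for electric potential.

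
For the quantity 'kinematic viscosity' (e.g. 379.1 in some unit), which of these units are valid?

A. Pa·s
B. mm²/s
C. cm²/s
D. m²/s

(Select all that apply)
B, C, D

kinematic viscosity has SI base units: m^2 / s

Checking each option against m^2 / s:
  A. Pa·s: ✗ does not match
  B. mm²/s: ✓ matches
  C. cm²/s: ✓ matches
  D. m²/s: ✓ matches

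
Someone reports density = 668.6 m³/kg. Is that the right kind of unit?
No

density has SI base units: kg / m^3
m³/kg does NOT reduce to kg / m^3; a valid unit for density would be e.g. kg/m³.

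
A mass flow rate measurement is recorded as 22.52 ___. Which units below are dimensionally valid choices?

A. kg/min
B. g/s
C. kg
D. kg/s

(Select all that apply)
A, B, D

mass flow rate has SI base units: kg / s

Checking each option against kg / s:
  A. kg/min: ✓ matches
  B. g/s: ✓ matches
  C. kg: ✗ does not match
  D. kg/s: ✓ matches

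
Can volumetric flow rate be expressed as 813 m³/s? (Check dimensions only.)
Yes

volumetric flow rate has SI base units: m^3 / s
m³/s reduces to the same SI base units, so it is a valid unit for volumetric flow rate.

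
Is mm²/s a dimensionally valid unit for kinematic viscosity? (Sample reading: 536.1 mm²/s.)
Yes

kinematic viscosity has SI base units: m^2 / s
mm²/s reduces to the same SI base units, so it is a valid unit for kinematic viscosity.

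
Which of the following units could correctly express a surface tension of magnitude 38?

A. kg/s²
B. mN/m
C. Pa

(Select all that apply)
A, B

surface tension has SI base units: kg / s^2

Checking each option against kg / s^2:
  A. kg/s²: ✓ matches
  B. mN/m: ✓ matches
  C. Pa: ✗ does not match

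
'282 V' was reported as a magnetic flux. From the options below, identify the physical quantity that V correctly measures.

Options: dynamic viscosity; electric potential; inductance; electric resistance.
electric potential

magnetic flux should have units dimensionally equivalent to kg * m^2 / (A * s^2) (e.g. Wb).
The given unit 'V' reduces to kg * m^2 / (A * s^3). Of the listed options, that is the dimensionality of electric potential.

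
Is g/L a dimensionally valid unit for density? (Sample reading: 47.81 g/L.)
Yes

density has SI base units: kg / m^3
g/L reduces to the same SI base units, so it is a valid unit for density.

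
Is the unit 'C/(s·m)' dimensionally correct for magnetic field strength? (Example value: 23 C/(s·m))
Yes

magnetic field strength has SI base units: A / m
C/(s·m) reduces to the same SI base units, so it is a valid unit for magnetic field strength.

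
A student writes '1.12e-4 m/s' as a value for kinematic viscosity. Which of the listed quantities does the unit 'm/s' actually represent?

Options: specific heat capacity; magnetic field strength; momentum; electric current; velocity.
velocity

kinematic viscosity should have units dimensionally equivalent to m^2 / s (e.g. m²/s).
The given unit 'm/s' reduces to m / s. Of the listed options, that is the dimensionality of velocity.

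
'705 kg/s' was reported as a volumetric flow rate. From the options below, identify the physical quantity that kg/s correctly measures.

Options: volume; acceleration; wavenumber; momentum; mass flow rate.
mass flow rate

volumetric flow rate should have units dimensionally equivalent to m^3 / s (e.g. m³/s).
The given unit 'kg/s' reduces to kg / s. Of the listed options, that is the dimensionality of mass flow rate.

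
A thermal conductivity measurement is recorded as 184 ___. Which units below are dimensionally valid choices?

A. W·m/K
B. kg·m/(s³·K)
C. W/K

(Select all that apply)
B

thermal conductivity has SI base units: kg * m / (s^3 * K)

Checking each option against kg * m / (s^3 * K):
  A. W·m/K: ✗ does not match
  B. kg·m/(s³·K): ✓ matches
  C. W/K: ✗ does not match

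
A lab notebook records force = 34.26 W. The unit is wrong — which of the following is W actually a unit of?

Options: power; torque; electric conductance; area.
power

force should have units dimensionally equivalent to kg * m / s^2 (e.g. N).
The given unit 'W' reduces to kg * m^2 / s^3. Of the listed options, that is the dimensionality of power.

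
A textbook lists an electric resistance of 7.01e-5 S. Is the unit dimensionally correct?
No

electric resistance has SI base units: kg * m^2 / (A^2 * s^3)
S does NOT reduce to kg * m^2 / (A^2 * s^3); a valid unit for electric resistance would be e.g. Ω.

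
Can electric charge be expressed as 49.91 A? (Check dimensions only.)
No

electric charge has SI base units: A * s
A does NOT reduce to A * s; a valid unit for electric charge would be e.g. C.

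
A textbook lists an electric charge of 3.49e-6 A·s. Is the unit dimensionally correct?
Yes

electric charge has SI base units: A * s
A·s reduces to the same SI base units, so it is a valid unit for electric charge.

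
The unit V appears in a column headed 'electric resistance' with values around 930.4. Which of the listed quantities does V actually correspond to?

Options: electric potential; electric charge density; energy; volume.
electric potential

electric resistance should have units dimensionally equivalent to kg * m^2 / (A^2 * s^3) (e.g. Ω).
The given unit 'V' reduces to kg * m^2 / (A * s^3). Of the listed options, that is the dimensionality of electric potential.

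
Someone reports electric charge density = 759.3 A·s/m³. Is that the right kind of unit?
Yes

electric charge density has SI base units: A * s / m^3
A·s/m³ reduces to the same SI base units, so it is a valid unit for electric charge density.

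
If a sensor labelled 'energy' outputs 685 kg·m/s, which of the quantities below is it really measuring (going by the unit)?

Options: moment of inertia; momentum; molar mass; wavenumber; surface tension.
momentum

energy should have units dimensionally equivalent to kg * m^2 / s^2 (e.g. J).
The given unit 'kg·m/s' reduces to kg * m / s. Of the listed options, that is the dimensionality of momentum.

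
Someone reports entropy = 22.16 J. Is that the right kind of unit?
No

entropy has SI base units: kg * m^2 / (s^2 * K)
J does NOT reduce to kg * m^2 / (s^2 * K); a valid unit for entropy would be e.g. J/K.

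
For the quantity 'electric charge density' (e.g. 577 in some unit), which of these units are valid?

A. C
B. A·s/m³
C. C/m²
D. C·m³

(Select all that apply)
B

electric charge density has SI base units: A * s / m^3

Checking each option against A * s / m^3:
  A. C: ✗ does not match
  B. A·s/m³: ✓ matches
  C. C/m²: ✗ does not match
  D. C·m³: ✗ does not match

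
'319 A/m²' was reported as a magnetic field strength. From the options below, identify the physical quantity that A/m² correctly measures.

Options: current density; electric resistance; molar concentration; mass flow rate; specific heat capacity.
current density

magnetic field strength should have units dimensionally equivalent to A / m (e.g. A/m).
The given unit 'A/m²' reduces to A / m^2. Of the listed options, that is the dimensionality of current density.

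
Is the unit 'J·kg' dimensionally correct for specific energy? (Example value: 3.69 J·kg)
No

specific energy has SI base units: m^2 / s^2
J·kg does NOT reduce to m^2 / s^2; a valid unit for specific energy would be e.g. J/kg.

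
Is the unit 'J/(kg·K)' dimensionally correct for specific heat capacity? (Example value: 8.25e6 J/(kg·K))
Yes

specific heat capacity has SI base units: m^2 / (s^2 * K)
J/(kg·K) reduces to the same SI base units, so it is a valid unit for specific heat capacity.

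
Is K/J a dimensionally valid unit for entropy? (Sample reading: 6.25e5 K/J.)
No

entropy has SI base units: kg * m^2 / (s^2 * K)
K/J does NOT reduce to kg * m^2 / (s^2 * K); a valid unit for entropy would be e.g. J/K.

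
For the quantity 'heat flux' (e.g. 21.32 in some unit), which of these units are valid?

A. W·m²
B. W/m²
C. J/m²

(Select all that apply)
B

heat flux has SI base units: kg / s^3

Checking each option against kg / s^3:
  A. W·m²: ✗ does not match
  B. W/m²: ✓ matches
  C. J/m²: ✗ does not match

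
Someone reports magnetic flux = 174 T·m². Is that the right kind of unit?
Yes

magnetic flux has SI base units: kg * m^2 / (A * s^2)
T·m² reduces to the same SI base units, so it is a valid unit for magnetic flux.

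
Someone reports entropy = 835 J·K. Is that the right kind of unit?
No

entropy has SI base units: kg * m^2 / (s^2 * K)
J·K does NOT reduce to kg * m^2 / (s^2 * K); a valid unit for entropy would be e.g. J/K.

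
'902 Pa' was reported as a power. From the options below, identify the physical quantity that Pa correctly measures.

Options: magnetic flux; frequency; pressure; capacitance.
pressure

power should have units dimensionally equivalent to kg * m^2 / s^3 (e.g. W).
The given unit 'Pa' reduces to kg / (m * s^2). Of the listed options, that is the dimensionality of pressure.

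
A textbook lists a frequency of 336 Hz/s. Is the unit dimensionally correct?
No

frequency has SI base units: 1 / s
Hz/s does NOT reduce to 1 / s; a valid unit for frequency would be e.g. Hz.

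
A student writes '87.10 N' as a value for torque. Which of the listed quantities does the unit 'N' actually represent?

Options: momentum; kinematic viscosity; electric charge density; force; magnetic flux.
force

torque should have units dimensionally equivalent to kg * m^2 / s^2 (e.g. N·m).
The given unit 'N' reduces to kg * m / s^2. Of the listed options, that is the dimensionality of force.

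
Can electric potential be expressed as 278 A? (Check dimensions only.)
No

electric potential has SI base units: kg * m^2 / (A * s^3)
A does NOT reduce to kg * m^2 / (A * s^3); a valid unit for electric potential would be e.g. V.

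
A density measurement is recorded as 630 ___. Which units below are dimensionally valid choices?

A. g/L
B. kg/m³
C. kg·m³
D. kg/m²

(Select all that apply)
A, B

density has SI base units: kg / m^3

Checking each option against kg / m^3:
  A. g/L: ✓ matches
  B. kg/m³: ✓ matches
  C. kg·m³: ✗ does not match
  D. kg/m²: ✗ does not match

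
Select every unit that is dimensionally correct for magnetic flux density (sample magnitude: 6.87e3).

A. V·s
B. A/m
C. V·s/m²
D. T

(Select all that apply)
C, D

magnetic flux density has SI base units: kg / (A * s^2)

Checking each option against kg / (A * s^2):
  A. V·s: ✗ does not match
  B. A/m: ✗ does not match
  C. V·s/m²: ✓ matches
  D. T: ✓ matches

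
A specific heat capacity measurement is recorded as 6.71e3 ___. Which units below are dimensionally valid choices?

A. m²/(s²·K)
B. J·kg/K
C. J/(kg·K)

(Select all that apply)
A, C

specific heat capacity has SI base units: m^2 / (s^2 * K)

Checking each option against m^2 / (s^2 * K):
  A. m²/(s²·K): ✓ matches
  B. J·kg/K: ✗ does not match
  C. J/(kg·K): ✓ matches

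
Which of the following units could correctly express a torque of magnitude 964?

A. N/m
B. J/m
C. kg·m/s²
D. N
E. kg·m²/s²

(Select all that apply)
E

torque has SI base units: kg * m^2 / s^2

Checking each option against kg * m^2 / s^2:
  A. N/m: ✗ does not match
  B. J/m: ✗ does not match
  C. kg·m/s²: ✗ does not match
  D. N: ✗ does not match
  E. kg·m²/s²: ✓ matches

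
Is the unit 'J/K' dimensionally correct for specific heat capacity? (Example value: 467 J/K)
No

specific heat capacity has SI base units: m^2 / (s^2 * K)
J/K does NOT reduce to m^2 / (s^2 * K); a valid unit for specific heat capacity would be e.g. J/(kg·K).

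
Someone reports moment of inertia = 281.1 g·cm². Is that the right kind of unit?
Yes

moment of inertia has SI base units: kg * m^2
g·cm² reduces to the same SI base units, so it is a valid unit for moment of inertia.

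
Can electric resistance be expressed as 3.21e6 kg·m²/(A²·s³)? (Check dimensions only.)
Yes

electric resistance has SI base units: kg * m^2 / (A^2 * s^3)
kg·m²/(A²·s³) reduces to the same SI base units, so it is a valid unit for electric resistance.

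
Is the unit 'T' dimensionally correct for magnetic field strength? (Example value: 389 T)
No

magnetic field strength has SI base units: A / m
T does NOT reduce to A / m; a valid unit for magnetic field strength would be e.g. A/m.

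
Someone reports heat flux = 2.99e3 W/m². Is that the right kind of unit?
Yes

heat flux has SI base units: kg / s^3
W/m² reduces to the same SI base units, so it is a valid unit for heat flux.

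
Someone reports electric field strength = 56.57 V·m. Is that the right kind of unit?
No

electric field strength has SI base units: kg * m / (A * s^3)
V·m does NOT reduce to kg * m / (A * s^3); a valid unit for electric field strength would be e.g. V/m.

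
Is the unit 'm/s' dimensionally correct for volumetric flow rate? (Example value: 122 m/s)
No

volumetric flow rate has SI base units: m^3 / s
m/s does NOT reduce to m^3 / s; a valid unit for volumetric flow rate would be e.g. m³/s.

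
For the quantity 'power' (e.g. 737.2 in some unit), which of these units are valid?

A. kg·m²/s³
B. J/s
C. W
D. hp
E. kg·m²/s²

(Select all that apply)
A, B, C, D

power has SI base units: kg * m^2 / s^3

Checking each option against kg * m^2 / s^3:
  A. kg·m²/s³: ✓ matches
  B. J/s: ✓ matches
  C. W: ✓ matches
  D. hp: ✓ matches
  E. kg·m²/s²: ✗ does not match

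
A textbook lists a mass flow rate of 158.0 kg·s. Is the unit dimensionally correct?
No

mass flow rate has SI base units: kg / s
kg·s does NOT reduce to kg / s; a valid unit for mass flow rate would be e.g. kg/s.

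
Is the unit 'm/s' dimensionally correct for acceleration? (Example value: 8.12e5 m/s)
No

acceleration has SI base units: m / s^2
m/s does NOT reduce to m / s^2; a valid unit for acceleration would be e.g. m/s².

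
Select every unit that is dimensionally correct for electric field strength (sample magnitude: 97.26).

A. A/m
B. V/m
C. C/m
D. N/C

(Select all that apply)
B, D

electric field strength has SI base units: kg * m / (A * s^3)

Checking each option against kg * m / (A * s^3):
  A. A/m: ✗ does not match
  B. V/m: ✓ matches
  C. C/m: ✗ does not match
  D. N/C: ✓ matches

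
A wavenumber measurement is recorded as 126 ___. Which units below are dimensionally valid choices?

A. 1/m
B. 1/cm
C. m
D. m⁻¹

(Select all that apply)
A, B, D

wavenumber has SI base units: 1 / m

Checking each option against 1 / m:
  A. 1/m: ✓ matches
  B. 1/cm: ✓ matches
  C. m: ✗ does not match
  D. m⁻¹: ✓ matches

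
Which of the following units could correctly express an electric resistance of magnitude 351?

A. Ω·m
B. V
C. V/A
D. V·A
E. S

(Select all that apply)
C

electric resistance has SI base units: kg * m^2 / (A^2 * s^3)

Checking each option against kg * m^2 / (A^2 * s^3):
  A. Ω·m: ✗ does not match
  B. V: ✗ does not match
  C. V/A: ✓ matches
  D. V·A: ✗ does not match
  E. S: ✗ does not match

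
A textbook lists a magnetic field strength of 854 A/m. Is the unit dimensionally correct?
Yes

magnetic field strength has SI base units: A / m
A/m reduces to the same SI base units, so it is a valid unit for magnetic field strength.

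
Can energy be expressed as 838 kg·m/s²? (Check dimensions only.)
No

energy has SI base units: kg * m^2 / s^2
kg·m/s² does NOT reduce to kg * m^2 / s^2; a valid unit for energy would be e.g. J.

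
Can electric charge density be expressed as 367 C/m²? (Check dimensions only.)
No

electric charge density has SI base units: A * s / m^3
C/m² does NOT reduce to A * s / m^3; a valid unit for electric charge density would be e.g. C/m³.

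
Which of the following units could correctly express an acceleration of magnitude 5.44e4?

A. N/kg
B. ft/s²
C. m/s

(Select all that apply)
A, B

acceleration has SI base units: m / s^2

Checking each option against m / s^2:
  A. N/kg: ✓ matches
  B. ft/s²: ✓ matches
  C. m/s: ✗ does not match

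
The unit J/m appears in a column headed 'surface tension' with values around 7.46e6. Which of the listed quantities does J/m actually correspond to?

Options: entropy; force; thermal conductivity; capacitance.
force

surface tension should have units dimensionally equivalent to kg / s^2 (e.g. N/m).
The given unit 'J/m' reduces to kg * m / s^2. Of the listed options, that is the dimensionality of force.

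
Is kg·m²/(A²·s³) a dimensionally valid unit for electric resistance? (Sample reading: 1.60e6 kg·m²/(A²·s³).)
Yes

electric resistance has SI base units: kg * m^2 / (A^2 * s^3)
kg·m²/(A²·s³) reduces to the same SI base units, so it is a valid unit for electric resistance.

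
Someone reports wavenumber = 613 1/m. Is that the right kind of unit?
Yes

wavenumber has SI base units: 1 / m
1/m reduces to the same SI base units, so it is a valid unit for wavenumber.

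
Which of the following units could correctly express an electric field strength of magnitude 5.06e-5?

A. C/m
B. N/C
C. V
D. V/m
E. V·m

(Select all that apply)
B, D

electric field strength has SI base units: kg * m / (A * s^3)

Checking each option against kg * m / (A * s^3):
  A. C/m: ✗ does not match
  B. N/C: ✓ matches
  C. V: ✗ does not match
  D. V/m: ✓ matches
  E. V·m: ✗ does not match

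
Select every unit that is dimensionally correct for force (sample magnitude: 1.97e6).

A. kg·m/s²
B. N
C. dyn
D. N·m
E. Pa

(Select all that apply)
A, B, C

force has SI base units: kg * m / s^2

Checking each option against kg * m / s^2:
  A. kg·m/s²: ✓ matches
  B. N: ✓ matches
  C. dyn: ✓ matches
  D. N·m: ✗ does not match
  E. Pa: ✗ does not match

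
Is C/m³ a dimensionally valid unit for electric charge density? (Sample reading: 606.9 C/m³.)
Yes

electric charge density has SI base units: A * s / m^3
C/m³ reduces to the same SI base units, so it is a valid unit for electric charge density.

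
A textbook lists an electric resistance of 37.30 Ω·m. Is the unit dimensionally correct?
No

electric resistance has SI base units: kg * m^2 / (A^2 * s^3)
Ω·m does NOT reduce to kg * m^2 / (A^2 * s^3); a valid unit for electric resistance would be e.g. Ω.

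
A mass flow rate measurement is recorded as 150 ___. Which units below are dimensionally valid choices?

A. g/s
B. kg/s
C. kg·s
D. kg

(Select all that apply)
A, B

mass flow rate has SI base units: kg / s

Checking each option against kg / s:
  A. g/s: ✓ matches
  B. kg/s: ✓ matches
  C. kg·s: ✗ does not match
  D. kg: ✗ does not match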